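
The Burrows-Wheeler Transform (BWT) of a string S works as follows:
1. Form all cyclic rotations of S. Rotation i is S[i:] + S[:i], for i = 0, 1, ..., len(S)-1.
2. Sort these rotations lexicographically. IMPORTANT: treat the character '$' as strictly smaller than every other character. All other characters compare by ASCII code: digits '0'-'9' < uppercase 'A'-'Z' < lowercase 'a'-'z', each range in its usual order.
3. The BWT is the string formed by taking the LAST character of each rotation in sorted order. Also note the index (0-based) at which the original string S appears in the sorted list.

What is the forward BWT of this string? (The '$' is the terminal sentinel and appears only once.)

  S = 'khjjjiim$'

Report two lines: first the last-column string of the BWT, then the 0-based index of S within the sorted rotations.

All 9 rotations (rotation i = S[i:]+S[:i]):
  rot[0] = khjjjiim$
  rot[1] = hjjjiim$k
  rot[2] = jjjiim$kh
  rot[3] = jjiim$khj
  rot[4] = jiim$khjj
  rot[5] = iim$khjjj
  rot[6] = im$khjjji
  rot[7] = m$khjjjii
  rot[8] = $khjjjiim
Sorted (with $ < everything):
  sorted[0] = $khjjjiim  (last char: 'm')
  sorted[1] = hjjjiim$k  (last char: 'k')
  sorted[2] = iim$khjjj  (last char: 'j')
  sorted[3] = im$khjjji  (last char: 'i')
  sorted[4] = jiim$khjj  (last char: 'j')
  sorted[5] = jjiim$khj  (last char: 'j')
  sorted[6] = jjjiim$kh  (last char: 'h')
  sorted[7] = khjjjiim$  (last char: '$')
  sorted[8] = m$khjjjii  (last char: 'i')
Last column: mkjijjh$i
Original string S is at sorted index 7

Answer: mkjijjh$i
7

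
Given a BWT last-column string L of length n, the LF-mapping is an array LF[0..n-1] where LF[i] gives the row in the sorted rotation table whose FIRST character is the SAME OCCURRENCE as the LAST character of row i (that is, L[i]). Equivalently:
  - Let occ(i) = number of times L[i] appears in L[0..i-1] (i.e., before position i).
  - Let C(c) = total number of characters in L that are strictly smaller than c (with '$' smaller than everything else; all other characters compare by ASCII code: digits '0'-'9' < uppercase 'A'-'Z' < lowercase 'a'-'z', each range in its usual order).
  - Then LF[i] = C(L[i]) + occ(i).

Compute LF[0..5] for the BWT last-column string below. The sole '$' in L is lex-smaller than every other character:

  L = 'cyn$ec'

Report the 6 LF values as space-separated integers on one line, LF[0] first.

Answer: 1 5 4 0 3 2

Derivation:
Char counts: '$':1, 'c':2, 'e':1, 'n':1, 'y':1
C (first-col start): C('$')=0, C('c')=1, C('e')=3, C('n')=4, C('y')=5
L[0]='c': occ=0, LF[0]=C('c')+0=1+0=1
L[1]='y': occ=0, LF[1]=C('y')+0=5+0=5
L[2]='n': occ=0, LF[2]=C('n')+0=4+0=4
L[3]='$': occ=0, LF[3]=C('$')+0=0+0=0
L[4]='e': occ=0, LF[4]=C('e')+0=3+0=3
L[5]='c': occ=1, LF[5]=C('c')+1=1+1=2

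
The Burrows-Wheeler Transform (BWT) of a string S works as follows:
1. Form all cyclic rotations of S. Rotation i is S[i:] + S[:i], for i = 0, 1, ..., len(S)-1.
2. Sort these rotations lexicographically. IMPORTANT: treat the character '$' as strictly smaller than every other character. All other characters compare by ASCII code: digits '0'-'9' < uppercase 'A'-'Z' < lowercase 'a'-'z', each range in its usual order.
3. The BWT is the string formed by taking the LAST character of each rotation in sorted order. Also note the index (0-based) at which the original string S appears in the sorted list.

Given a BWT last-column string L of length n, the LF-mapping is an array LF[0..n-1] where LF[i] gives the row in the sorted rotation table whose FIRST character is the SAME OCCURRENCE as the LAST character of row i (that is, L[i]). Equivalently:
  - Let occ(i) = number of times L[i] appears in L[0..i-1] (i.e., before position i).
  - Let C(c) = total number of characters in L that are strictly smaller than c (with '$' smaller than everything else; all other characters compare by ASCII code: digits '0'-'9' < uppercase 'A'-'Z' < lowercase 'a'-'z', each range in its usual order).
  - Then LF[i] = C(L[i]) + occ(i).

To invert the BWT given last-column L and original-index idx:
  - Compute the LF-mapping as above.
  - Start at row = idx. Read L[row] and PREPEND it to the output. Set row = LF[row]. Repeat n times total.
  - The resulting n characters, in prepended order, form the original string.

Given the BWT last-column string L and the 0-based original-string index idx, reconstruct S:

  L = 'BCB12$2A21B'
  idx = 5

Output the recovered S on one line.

Answer: 2B1BC122AB$

Derivation:
LF mapping: 7 10 8 1 3 0 4 6 5 2 9
Walk LF starting at row 5, prepending L[row]:
  step 1: row=5, L[5]='$', prepend. Next row=LF[5]=0
  step 2: row=0, L[0]='B', prepend. Next row=LF[0]=7
  step 3: row=7, L[7]='A', prepend. Next row=LF[7]=6
  step 4: row=6, L[6]='2', prepend. Next row=LF[6]=4
  step 5: row=4, L[4]='2', prepend. Next row=LF[4]=3
  step 6: row=3, L[3]='1', prepend. Next row=LF[3]=1
  step 7: row=1, L[1]='C', prepend. Next row=LF[1]=10
  step 8: row=10, L[10]='B', prepend. Next row=LF[10]=9
  step 9: row=9, L[9]='1', prepend. Next row=LF[9]=2
  step 10: row=2, L[2]='B', prepend. Next row=LF[2]=8
  step 11: row=8, L[8]='2', prepend. Next row=LF[8]=5
Reversed output: 2B1BC122AB$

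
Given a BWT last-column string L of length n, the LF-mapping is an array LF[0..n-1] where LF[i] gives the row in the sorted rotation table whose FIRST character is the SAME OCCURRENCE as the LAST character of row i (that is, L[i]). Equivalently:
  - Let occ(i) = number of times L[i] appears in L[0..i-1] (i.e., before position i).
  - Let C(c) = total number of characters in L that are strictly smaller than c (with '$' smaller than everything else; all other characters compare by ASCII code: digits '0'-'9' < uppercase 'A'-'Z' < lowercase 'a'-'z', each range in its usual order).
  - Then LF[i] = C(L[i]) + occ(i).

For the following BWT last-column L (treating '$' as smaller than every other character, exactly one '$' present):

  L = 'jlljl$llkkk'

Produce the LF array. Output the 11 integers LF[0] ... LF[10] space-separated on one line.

Answer: 1 6 7 2 8 0 9 10 3 4 5

Derivation:
Char counts: '$':1, 'j':2, 'k':3, 'l':5
C (first-col start): C('$')=0, C('j')=1, C('k')=3, C('l')=6
L[0]='j': occ=0, LF[0]=C('j')+0=1+0=1
L[1]='l': occ=0, LF[1]=C('l')+0=6+0=6
L[2]='l': occ=1, LF[2]=C('l')+1=6+1=7
L[3]='j': occ=1, LF[3]=C('j')+1=1+1=2
L[4]='l': occ=2, LF[4]=C('l')+2=6+2=8
L[5]='$': occ=0, LF[5]=C('$')+0=0+0=0
L[6]='l': occ=3, LF[6]=C('l')+3=6+3=9
L[7]='l': occ=4, LF[7]=C('l')+4=6+4=10
L[8]='k': occ=0, LF[8]=C('k')+0=3+0=3
L[9]='k': occ=1, LF[9]=C('k')+1=3+1=4
L[10]='k': occ=2, LF[10]=C('k')+2=3+2=5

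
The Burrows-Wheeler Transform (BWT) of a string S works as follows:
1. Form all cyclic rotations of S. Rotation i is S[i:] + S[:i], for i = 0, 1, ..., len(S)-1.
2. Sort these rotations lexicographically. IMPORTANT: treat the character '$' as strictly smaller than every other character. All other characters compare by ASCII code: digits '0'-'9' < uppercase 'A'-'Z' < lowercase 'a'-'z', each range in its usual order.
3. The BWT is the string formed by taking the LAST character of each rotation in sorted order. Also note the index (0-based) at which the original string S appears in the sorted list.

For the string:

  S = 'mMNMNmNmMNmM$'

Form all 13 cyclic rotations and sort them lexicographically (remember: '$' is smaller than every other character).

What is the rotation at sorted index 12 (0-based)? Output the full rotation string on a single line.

Answer: mNmMNmM$mMNMN

Derivation:
All 13 rotations (rotation i = S[i:]+S[:i]):
  rot[0] = mMNMNmNmMNmM$
  rot[1] = MNMNmNmMNmM$m
  rot[2] = NMNmNmMNmM$mM
  rot[3] = MNmNmMNmM$mMN
  rot[4] = NmNmMNmM$mMNM
  rot[5] = mNmMNmM$mMNMN
  rot[6] = NmMNmM$mMNMNm
  rot[7] = mMNmM$mMNMNmN
  rot[8] = MNmM$mMNMNmNm
  rot[9] = NmM$mMNMNmNmM
  rot[10] = mM$mMNMNmNmMN
  rot[11] = M$mMNMNmNmMNm
  rot[12] = $mMNMNmNmMNmM
Sorted (with $ < everything):
  sorted[0] = $mMNMNmNmMNmM
  sorted[1] = M$mMNMNmNmMNm
  sorted[2] = MNMNmNmMNmM$m
  sorted[3] = MNmM$mMNMNmNm
  sorted[4] = MNmNmMNmM$mMN
  sorted[5] = NMNmNmMNmM$mM
  sorted[6] = NmM$mMNMNmNmM
  sorted[7] = NmMNmM$mMNMNm
  sorted[8] = NmNmMNmM$mMNM
  sorted[9] = mM$mMNMNmNmMN
  sorted[10] = mMNMNmNmMNmM$
  sorted[11] = mMNmM$mMNMNmN
  sorted[12] = mNmMNmM$mMNMN
sorted[12] = mNmMNmM$mMNMN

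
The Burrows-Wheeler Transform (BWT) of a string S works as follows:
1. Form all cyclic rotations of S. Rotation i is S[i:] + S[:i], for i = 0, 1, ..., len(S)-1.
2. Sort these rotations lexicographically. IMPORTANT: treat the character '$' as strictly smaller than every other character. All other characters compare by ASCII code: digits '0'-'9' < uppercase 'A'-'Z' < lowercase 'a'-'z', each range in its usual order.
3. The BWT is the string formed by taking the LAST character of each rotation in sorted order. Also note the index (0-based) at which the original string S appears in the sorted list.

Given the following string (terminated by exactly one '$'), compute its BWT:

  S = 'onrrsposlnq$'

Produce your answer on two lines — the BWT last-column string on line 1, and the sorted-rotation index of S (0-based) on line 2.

All 12 rotations (rotation i = S[i:]+S[:i]):
  rot[0] = onrrsposlnq$
  rot[1] = nrrsposlnq$o
  rot[2] = rrsposlnq$on
  rot[3] = rsposlnq$onr
  rot[4] = sposlnq$onrr
  rot[5] = poslnq$onrrs
  rot[6] = oslnq$onrrsp
  rot[7] = slnq$onrrspo
  rot[8] = lnq$onrrspos
  rot[9] = nq$onrrsposl
  rot[10] = q$onrrsposln
  rot[11] = $onrrsposlnq
Sorted (with $ < everything):
  sorted[0] = $onrrsposlnq  (last char: 'q')
  sorted[1] = lnq$onrrspos  (last char: 's')
  sorted[2] = nq$onrrsposl  (last char: 'l')
  sorted[3] = nrrsposlnq$o  (last char: 'o')
  sorted[4] = onrrsposlnq$  (last char: '$')
  sorted[5] = oslnq$onrrsp  (last char: 'p')
  sorted[6] = poslnq$onrrs  (last char: 's')
  sorted[7] = q$onrrsposln  (last char: 'n')
  sorted[8] = rrsposlnq$on  (last char: 'n')
  sorted[9] = rsposlnq$onr  (last char: 'r')
  sorted[10] = slnq$onrrspo  (last char: 'o')
  sorted[11] = sposlnq$onrr  (last char: 'r')
Last column: qslo$psnnror
Original string S is at sorted index 4

Answer: qslo$psnnror
4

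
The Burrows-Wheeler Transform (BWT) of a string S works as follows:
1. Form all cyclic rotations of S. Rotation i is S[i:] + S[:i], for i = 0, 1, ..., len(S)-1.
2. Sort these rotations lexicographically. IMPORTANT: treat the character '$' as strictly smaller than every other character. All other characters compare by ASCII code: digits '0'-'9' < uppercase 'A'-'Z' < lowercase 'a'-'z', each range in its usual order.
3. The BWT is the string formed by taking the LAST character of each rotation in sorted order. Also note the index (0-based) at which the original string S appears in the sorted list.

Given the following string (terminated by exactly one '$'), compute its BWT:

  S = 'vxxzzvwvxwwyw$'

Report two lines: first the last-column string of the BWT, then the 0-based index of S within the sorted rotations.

Answer: wzw$yvxwvvxwzx
3

Derivation:
All 14 rotations (rotation i = S[i:]+S[:i]):
  rot[0] = vxxzzvwvxwwyw$
  rot[1] = xxzzvwvxwwyw$v
  rot[2] = xzzvwvxwwyw$vx
  rot[3] = zzvwvxwwyw$vxx
  rot[4] = zvwvxwwyw$vxxz
  rot[5] = vwvxwwyw$vxxzz
  rot[6] = wvxwwyw$vxxzzv
  rot[7] = vxwwyw$vxxzzvw
  rot[8] = xwwyw$vxxzzvwv
  rot[9] = wwyw$vxxzzvwvx
  rot[10] = wyw$vxxzzvwvxw
  rot[11] = yw$vxxzzvwvxww
  rot[12] = w$vxxzzvwvxwwy
  rot[13] = $vxxzzvwvxwwyw
Sorted (with $ < everything):
  sorted[0] = $vxxzzvwvxwwyw  (last char: 'w')
  sorted[1] = vwvxwwyw$vxxzz  (last char: 'z')
  sorted[2] = vxwwyw$vxxzzvw  (last char: 'w')
  sorted[3] = vxxzzvwvxwwyw$  (last char: '$')
  sorted[4] = w$vxxzzvwvxwwy  (last char: 'y')
  sorted[5] = wvxwwyw$vxxzzv  (last char: 'v')
  sorted[6] = wwyw$vxxzzvwvx  (last char: 'x')
  sorted[7] = wyw$vxxzzvwvxw  (last char: 'w')
  sorted[8] = xwwyw$vxxzzvwv  (last char: 'v')
  sorted[9] = xxzzvwvxwwyw$v  (last char: 'v')
  sorted[10] = xzzvwvxwwyw$vx  (last char: 'x')
  sorted[11] = yw$vxxzzvwvxww  (last char: 'w')
  sorted[12] = zvwvxwwyw$vxxz  (last char: 'z')
  sorted[13] = zzvwvxwwyw$vxx  (last char: 'x')
Last column: wzw$yvxwvvxwzx
Original string S is at sorted index 3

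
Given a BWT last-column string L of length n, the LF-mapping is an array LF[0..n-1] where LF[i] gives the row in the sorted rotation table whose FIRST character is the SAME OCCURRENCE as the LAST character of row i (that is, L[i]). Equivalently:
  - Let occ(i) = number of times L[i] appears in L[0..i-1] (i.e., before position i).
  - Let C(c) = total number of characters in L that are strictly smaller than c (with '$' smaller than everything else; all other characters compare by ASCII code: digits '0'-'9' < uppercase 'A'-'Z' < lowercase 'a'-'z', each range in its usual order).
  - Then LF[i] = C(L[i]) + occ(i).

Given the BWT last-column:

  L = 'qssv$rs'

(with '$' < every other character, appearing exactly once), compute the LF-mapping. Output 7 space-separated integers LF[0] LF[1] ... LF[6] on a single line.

Answer: 1 3 4 6 0 2 5

Derivation:
Char counts: '$':1, 'q':1, 'r':1, 's':3, 'v':1
C (first-col start): C('$')=0, C('q')=1, C('r')=2, C('s')=3, C('v')=6
L[0]='q': occ=0, LF[0]=C('q')+0=1+0=1
L[1]='s': occ=0, LF[1]=C('s')+0=3+0=3
L[2]='s': occ=1, LF[2]=C('s')+1=3+1=4
L[3]='v': occ=0, LF[3]=C('v')+0=6+0=6
L[4]='$': occ=0, LF[4]=C('$')+0=0+0=0
L[5]='r': occ=0, LF[5]=C('r')+0=2+0=2
L[6]='s': occ=2, LF[6]=C('s')+2=3+2=5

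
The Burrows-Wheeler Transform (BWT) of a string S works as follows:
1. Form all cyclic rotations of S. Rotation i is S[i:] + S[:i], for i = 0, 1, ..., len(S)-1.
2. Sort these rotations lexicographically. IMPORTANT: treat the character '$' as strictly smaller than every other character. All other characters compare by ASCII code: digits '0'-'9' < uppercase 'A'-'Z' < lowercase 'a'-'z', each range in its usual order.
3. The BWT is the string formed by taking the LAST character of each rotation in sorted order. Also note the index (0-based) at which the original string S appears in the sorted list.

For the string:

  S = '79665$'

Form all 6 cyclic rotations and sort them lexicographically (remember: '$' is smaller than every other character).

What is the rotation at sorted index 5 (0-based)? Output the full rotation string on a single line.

Answer: 9665$7

Derivation:
All 6 rotations (rotation i = S[i:]+S[:i]):
  rot[0] = 79665$
  rot[1] = 9665$7
  rot[2] = 665$79
  rot[3] = 65$796
  rot[4] = 5$7966
  rot[5] = $79665
Sorted (with $ < everything):
  sorted[0] = $79665
  sorted[1] = 5$7966
  sorted[2] = 65$796
  sorted[3] = 665$79
  sorted[4] = 79665$
  sorted[5] = 9665$7
sorted[5] = 9665$7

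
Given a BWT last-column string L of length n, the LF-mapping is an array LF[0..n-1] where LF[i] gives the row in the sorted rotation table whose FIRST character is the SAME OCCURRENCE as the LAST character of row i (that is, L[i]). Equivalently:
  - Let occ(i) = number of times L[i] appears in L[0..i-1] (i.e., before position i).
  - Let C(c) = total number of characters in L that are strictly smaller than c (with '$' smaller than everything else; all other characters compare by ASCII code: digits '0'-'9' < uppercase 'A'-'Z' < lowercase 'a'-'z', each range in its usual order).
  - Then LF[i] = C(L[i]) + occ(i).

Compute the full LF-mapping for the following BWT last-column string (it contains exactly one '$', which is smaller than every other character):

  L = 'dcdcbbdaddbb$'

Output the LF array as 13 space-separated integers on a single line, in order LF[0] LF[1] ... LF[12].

Answer: 8 6 9 7 2 3 10 1 11 12 4 5 0

Derivation:
Char counts: '$':1, 'a':1, 'b':4, 'c':2, 'd':5
C (first-col start): C('$')=0, C('a')=1, C('b')=2, C('c')=6, C('d')=8
L[0]='d': occ=0, LF[0]=C('d')+0=8+0=8
L[1]='c': occ=0, LF[1]=C('c')+0=6+0=6
L[2]='d': occ=1, LF[2]=C('d')+1=8+1=9
L[3]='c': occ=1, LF[3]=C('c')+1=6+1=7
L[4]='b': occ=0, LF[4]=C('b')+0=2+0=2
L[5]='b': occ=1, LF[5]=C('b')+1=2+1=3
L[6]='d': occ=2, LF[6]=C('d')+2=8+2=10
L[7]='a': occ=0, LF[7]=C('a')+0=1+0=1
L[8]='d': occ=3, LF[8]=C('d')+3=8+3=11
L[9]='d': occ=4, LF[9]=C('d')+4=8+4=12
L[10]='b': occ=2, LF[10]=C('b')+2=2+2=4
L[11]='b': occ=3, LF[11]=C('b')+3=2+3=5
L[12]='$': occ=0, LF[12]=C('$')+0=0+0=0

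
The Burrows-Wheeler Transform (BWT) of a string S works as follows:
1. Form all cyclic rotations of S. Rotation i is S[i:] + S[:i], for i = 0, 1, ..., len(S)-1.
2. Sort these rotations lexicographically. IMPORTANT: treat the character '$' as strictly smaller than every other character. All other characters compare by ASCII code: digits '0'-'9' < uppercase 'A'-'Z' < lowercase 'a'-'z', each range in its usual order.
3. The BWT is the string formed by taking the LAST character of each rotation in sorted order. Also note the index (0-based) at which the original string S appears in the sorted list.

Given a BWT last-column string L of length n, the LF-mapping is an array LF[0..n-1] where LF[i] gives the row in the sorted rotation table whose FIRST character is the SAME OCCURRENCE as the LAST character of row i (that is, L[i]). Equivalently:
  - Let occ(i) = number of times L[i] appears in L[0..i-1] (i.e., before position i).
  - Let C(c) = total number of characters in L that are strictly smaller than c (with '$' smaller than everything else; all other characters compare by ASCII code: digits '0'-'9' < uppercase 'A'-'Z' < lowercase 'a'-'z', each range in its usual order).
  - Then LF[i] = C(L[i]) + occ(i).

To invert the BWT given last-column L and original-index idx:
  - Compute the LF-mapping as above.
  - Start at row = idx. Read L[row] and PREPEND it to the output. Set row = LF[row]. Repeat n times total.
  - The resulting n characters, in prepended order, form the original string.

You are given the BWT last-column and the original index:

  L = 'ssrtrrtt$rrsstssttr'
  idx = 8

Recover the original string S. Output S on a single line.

Answer: srrrsstrttttrrssts$

Derivation:
LF mapping: 7 8 1 13 2 3 14 15 0 4 5 9 10 16 11 12 17 18 6
Walk LF starting at row 8, prepending L[row]:
  step 1: row=8, L[8]='$', prepend. Next row=LF[8]=0
  step 2: row=0, L[0]='s', prepend. Next row=LF[0]=7
  step 3: row=7, L[7]='t', prepend. Next row=LF[7]=15
  step 4: row=15, L[15]='s', prepend. Next row=LF[15]=12
  step 5: row=12, L[12]='s', prepend. Next row=LF[12]=10
  step 6: row=10, L[10]='r', prepend. Next row=LF[10]=5
  step 7: row=5, L[5]='r', prepend. Next row=LF[5]=3
  step 8: row=3, L[3]='t', prepend. Next row=LF[3]=13
  step 9: row=13, L[13]='t', prepend. Next row=LF[13]=16
  step 10: row=16, L[16]='t', prepend. Next row=LF[16]=17
  step 11: row=17, L[17]='t', prepend. Next row=LF[17]=18
  step 12: row=18, L[18]='r', prepend. Next row=LF[18]=6
  step 13: row=6, L[6]='t', prepend. Next row=LF[6]=14
  step 14: row=14, L[14]='s', prepend. Next row=LF[14]=11
  step 15: row=11, L[11]='s', prepend. Next row=LF[11]=9
  step 16: row=9, L[9]='r', prepend. Next row=LF[9]=4
  step 17: row=4, L[4]='r', prepend. Next row=LF[4]=2
  step 18: row=2, L[2]='r', prepend. Next row=LF[2]=1
  step 19: row=1, L[1]='s', prepend. Next row=LF[1]=8
Reversed output: srrrsstrttttrrssts$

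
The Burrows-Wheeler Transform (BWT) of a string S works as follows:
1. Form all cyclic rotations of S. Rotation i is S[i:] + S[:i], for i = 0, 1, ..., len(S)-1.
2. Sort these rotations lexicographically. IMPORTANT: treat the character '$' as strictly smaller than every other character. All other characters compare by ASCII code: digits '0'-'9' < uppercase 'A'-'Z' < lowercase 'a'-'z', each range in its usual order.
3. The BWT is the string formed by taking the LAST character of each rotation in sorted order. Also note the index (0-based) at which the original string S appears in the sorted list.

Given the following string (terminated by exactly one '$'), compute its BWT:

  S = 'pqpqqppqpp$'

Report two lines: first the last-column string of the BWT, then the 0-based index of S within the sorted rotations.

Answer: ppqqp$qpqpp
5

Derivation:
All 11 rotations (rotation i = S[i:]+S[:i]):
  rot[0] = pqpqqppqpp$
  rot[1] = qpqqppqpp$p
  rot[2] = pqqppqpp$pq
  rot[3] = qqppqpp$pqp
  rot[4] = qppqpp$pqpq
  rot[5] = ppqpp$pqpqq
  rot[6] = pqpp$pqpqqp
  rot[7] = qpp$pqpqqpp
  rot[8] = pp$pqpqqppq
  rot[9] = p$pqpqqppqp
  rot[10] = $pqpqqppqpp
Sorted (with $ < everything):
  sorted[0] = $pqpqqppqpp  (last char: 'p')
  sorted[1] = p$pqpqqppqp  (last char: 'p')
  sorted[2] = pp$pqpqqppq  (last char: 'q')
  sorted[3] = ppqpp$pqpqq  (last char: 'q')
  sorted[4] = pqpp$pqpqqp  (last char: 'p')
  sorted[5] = pqpqqppqpp$  (last char: '$')
  sorted[6] = pqqppqpp$pq  (last char: 'q')
  sorted[7] = qpp$pqpqqpp  (last char: 'p')
  sorted[8] = qppqpp$pqpq  (last char: 'q')
  sorted[9] = qpqqppqpp$p  (last char: 'p')
  sorted[10] = qqppqpp$pqp  (last char: 'p')
Last column: ppqqp$qpqpp
Original string S is at sorted index 5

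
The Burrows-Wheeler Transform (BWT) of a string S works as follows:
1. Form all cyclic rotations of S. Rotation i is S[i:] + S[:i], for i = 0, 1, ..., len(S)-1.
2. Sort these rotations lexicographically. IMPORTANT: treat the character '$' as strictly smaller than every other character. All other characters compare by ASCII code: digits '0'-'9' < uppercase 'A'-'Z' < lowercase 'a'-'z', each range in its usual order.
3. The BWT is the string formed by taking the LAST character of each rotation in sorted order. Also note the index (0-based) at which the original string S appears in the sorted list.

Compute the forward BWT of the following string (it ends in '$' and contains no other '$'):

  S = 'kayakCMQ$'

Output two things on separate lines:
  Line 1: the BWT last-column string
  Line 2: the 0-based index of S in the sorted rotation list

Answer: QkCMyka$a
7

Derivation:
All 9 rotations (rotation i = S[i:]+S[:i]):
  rot[0] = kayakCMQ$
  rot[1] = ayakCMQ$k
  rot[2] = yakCMQ$ka
  rot[3] = akCMQ$kay
  rot[4] = kCMQ$kaya
  rot[5] = CMQ$kayak
  rot[6] = MQ$kayakC
  rot[7] = Q$kayakCM
  rot[8] = $kayakCMQ
Sorted (with $ < everything):
  sorted[0] = $kayakCMQ  (last char: 'Q')
  sorted[1] = CMQ$kayak  (last char: 'k')
  sorted[2] = MQ$kayakC  (last char: 'C')
  sorted[3] = Q$kayakCM  (last char: 'M')
  sorted[4] = akCMQ$kay  (last char: 'y')
  sorted[5] = ayakCMQ$k  (last char: 'k')
  sorted[6] = kCMQ$kaya  (last char: 'a')
  sorted[7] = kayakCMQ$  (last char: '$')
  sorted[8] = yakCMQ$ka  (last char: 'a')
Last column: QkCMyka$a
Original string S is at sorted index 7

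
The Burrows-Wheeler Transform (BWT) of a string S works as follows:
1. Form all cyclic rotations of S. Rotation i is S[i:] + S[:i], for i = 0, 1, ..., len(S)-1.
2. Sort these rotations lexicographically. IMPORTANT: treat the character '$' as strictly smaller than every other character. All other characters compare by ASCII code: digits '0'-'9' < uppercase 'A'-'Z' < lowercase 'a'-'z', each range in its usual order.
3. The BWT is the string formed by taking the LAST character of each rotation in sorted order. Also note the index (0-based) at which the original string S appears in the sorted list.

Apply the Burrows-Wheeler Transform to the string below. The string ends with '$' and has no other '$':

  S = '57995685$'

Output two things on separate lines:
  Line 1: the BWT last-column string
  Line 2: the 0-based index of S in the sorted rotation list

Answer: 589$55697
3

Derivation:
All 9 rotations (rotation i = S[i:]+S[:i]):
  rot[0] = 57995685$
  rot[1] = 7995685$5
  rot[2] = 995685$57
  rot[3] = 95685$579
  rot[4] = 5685$5799
  rot[5] = 685$57995
  rot[6] = 85$579956
  rot[7] = 5$5799568
  rot[8] = $57995685
Sorted (with $ < everything):
  sorted[0] = $57995685  (last char: '5')
  sorted[1] = 5$5799568  (last char: '8')
  sorted[2] = 5685$5799  (last char: '9')
  sorted[3] = 57995685$  (last char: '$')
  sorted[4] = 685$57995  (last char: '5')
  sorted[5] = 7995685$5  (last char: '5')
  sorted[6] = 85$579956  (last char: '6')
  sorted[7] = 95685$579  (last char: '9')
  sorted[8] = 995685$57  (last char: '7')
Last column: 589$55697
Original string S is at sorted index 3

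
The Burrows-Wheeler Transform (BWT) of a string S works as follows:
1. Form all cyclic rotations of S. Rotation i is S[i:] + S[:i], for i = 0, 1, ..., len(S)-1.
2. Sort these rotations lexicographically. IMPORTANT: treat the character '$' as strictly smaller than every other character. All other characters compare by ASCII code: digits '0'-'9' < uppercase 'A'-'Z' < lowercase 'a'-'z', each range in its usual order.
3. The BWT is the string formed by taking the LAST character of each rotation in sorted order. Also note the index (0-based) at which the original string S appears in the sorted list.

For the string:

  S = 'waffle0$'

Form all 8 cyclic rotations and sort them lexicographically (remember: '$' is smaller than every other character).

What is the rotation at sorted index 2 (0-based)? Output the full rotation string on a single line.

All 8 rotations (rotation i = S[i:]+S[:i]):
  rot[0] = waffle0$
  rot[1] = affle0$w
  rot[2] = ffle0$wa
  rot[3] = fle0$waf
  rot[4] = le0$waff
  rot[5] = e0$waffl
  rot[6] = 0$waffle
  rot[7] = $waffle0
Sorted (with $ < everything):
  sorted[0] = $waffle0
  sorted[1] = 0$waffle
  sorted[2] = affle0$w
  sorted[3] = e0$waffl
  sorted[4] = ffle0$wa
  sorted[5] = fle0$waf
  sorted[6] = le0$waff
  sorted[7] = waffle0$
sorted[2] = affle0$w

Answer: affle0$w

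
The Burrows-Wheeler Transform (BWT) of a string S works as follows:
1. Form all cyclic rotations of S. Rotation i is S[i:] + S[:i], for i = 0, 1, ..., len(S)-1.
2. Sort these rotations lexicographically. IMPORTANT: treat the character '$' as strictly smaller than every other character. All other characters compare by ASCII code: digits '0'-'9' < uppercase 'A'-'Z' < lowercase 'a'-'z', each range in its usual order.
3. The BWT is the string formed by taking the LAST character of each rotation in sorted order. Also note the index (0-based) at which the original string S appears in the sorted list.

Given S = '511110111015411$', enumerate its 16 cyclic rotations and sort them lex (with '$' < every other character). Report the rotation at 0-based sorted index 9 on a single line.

Answer: 1110111015411$51

Derivation:
All 16 rotations (rotation i = S[i:]+S[:i]):
  rot[0] = 511110111015411$
  rot[1] = 11110111015411$5
  rot[2] = 1110111015411$51
  rot[3] = 110111015411$511
  rot[4] = 10111015411$5111
  rot[5] = 0111015411$51111
  rot[6] = 111015411$511110
  rot[7] = 11015411$5111101
  rot[8] = 1015411$51111011
  rot[9] = 015411$511110111
  rot[10] = 15411$5111101110
  rot[11] = 5411$51111011101
  rot[12] = 411$511110111015
  rot[13] = 11$5111101110154
  rot[14] = 1$51111011101541
  rot[15] = $511110111015411
Sorted (with $ < everything):
  sorted[0] = $511110111015411
  sorted[1] = 0111015411$51111
  sorted[2] = 015411$511110111
  sorted[3] = 1$51111011101541
  sorted[4] = 10111015411$5111
  sorted[5] = 1015411$51111011
  sorted[6] = 11$5111101110154
  sorted[7] = 110111015411$511
  sorted[8] = 11015411$5111101
  sorted[9] = 1110111015411$51
  sorted[10] = 111015411$511110
  sorted[11] = 11110111015411$5
  sorted[12] = 15411$5111101110
  sorted[13] = 411$511110111015
  sorted[14] = 511110111015411$
  sorted[15] = 5411$51111011101
sorted[9] = 1110111015411$51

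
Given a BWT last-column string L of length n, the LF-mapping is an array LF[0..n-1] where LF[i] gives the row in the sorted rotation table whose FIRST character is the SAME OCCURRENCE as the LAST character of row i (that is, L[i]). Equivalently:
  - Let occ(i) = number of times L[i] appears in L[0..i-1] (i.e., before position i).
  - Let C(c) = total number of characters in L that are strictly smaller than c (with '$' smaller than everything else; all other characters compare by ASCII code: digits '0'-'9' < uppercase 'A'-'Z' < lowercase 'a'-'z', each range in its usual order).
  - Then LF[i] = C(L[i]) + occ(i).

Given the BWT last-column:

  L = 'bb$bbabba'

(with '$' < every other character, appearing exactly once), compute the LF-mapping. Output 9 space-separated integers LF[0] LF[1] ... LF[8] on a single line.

Char counts: '$':1, 'a':2, 'b':6
C (first-col start): C('$')=0, C('a')=1, C('b')=3
L[0]='b': occ=0, LF[0]=C('b')+0=3+0=3
L[1]='b': occ=1, LF[1]=C('b')+1=3+1=4
L[2]='$': occ=0, LF[2]=C('$')+0=0+0=0
L[3]='b': occ=2, LF[3]=C('b')+2=3+2=5
L[4]='b': occ=3, LF[4]=C('b')+3=3+3=6
L[5]='a': occ=0, LF[5]=C('a')+0=1+0=1
L[6]='b': occ=4, LF[6]=C('b')+4=3+4=7
L[7]='b': occ=5, LF[7]=C('b')+5=3+5=8
L[8]='a': occ=1, LF[8]=C('a')+1=1+1=2

Answer: 3 4 0 5 6 1 7 8 2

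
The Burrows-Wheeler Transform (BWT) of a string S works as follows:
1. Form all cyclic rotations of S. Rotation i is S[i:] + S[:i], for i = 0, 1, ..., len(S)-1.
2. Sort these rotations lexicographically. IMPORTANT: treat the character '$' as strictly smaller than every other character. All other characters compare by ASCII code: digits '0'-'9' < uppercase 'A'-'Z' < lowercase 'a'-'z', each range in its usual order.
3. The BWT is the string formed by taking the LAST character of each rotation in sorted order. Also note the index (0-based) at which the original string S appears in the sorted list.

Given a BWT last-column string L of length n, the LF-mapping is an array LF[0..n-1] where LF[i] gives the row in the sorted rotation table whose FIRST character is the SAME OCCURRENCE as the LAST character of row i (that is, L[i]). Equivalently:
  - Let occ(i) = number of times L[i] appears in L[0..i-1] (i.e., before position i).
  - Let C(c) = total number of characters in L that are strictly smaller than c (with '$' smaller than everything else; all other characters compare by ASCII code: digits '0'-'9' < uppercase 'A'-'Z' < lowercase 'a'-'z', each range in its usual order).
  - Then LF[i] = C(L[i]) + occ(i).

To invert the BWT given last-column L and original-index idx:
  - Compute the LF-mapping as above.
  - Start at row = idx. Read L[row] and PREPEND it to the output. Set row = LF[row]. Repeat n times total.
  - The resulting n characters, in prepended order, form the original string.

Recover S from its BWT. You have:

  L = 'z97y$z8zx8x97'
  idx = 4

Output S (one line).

LF mapping: 10 5 1 9 0 11 3 12 7 4 8 6 2
Walk LF starting at row 4, prepending L[row]:
  step 1: row=4, L[4]='$', prepend. Next row=LF[4]=0
  step 2: row=0, L[0]='z', prepend. Next row=LF[0]=10
  step 3: row=10, L[10]='x', prepend. Next row=LF[10]=8
  step 4: row=8, L[8]='x', prepend. Next row=LF[8]=7
  step 5: row=7, L[7]='z', prepend. Next row=LF[7]=12
  step 6: row=12, L[12]='7', prepend. Next row=LF[12]=2
  step 7: row=2, L[2]='7', prepend. Next row=LF[2]=1
  step 8: row=1, L[1]='9', prepend. Next row=LF[1]=5
  step 9: row=5, L[5]='z', prepend. Next row=LF[5]=11
  step 10: row=11, L[11]='9', prepend. Next row=LF[11]=6
  step 11: row=6, L[6]='8', prepend. Next row=LF[6]=3
  step 12: row=3, L[3]='y', prepend. Next row=LF[3]=9
  step 13: row=9, L[9]='8', prepend. Next row=LF[9]=4
Reversed output: 8y89z977zxxz$

Answer: 8y89z977zxxz$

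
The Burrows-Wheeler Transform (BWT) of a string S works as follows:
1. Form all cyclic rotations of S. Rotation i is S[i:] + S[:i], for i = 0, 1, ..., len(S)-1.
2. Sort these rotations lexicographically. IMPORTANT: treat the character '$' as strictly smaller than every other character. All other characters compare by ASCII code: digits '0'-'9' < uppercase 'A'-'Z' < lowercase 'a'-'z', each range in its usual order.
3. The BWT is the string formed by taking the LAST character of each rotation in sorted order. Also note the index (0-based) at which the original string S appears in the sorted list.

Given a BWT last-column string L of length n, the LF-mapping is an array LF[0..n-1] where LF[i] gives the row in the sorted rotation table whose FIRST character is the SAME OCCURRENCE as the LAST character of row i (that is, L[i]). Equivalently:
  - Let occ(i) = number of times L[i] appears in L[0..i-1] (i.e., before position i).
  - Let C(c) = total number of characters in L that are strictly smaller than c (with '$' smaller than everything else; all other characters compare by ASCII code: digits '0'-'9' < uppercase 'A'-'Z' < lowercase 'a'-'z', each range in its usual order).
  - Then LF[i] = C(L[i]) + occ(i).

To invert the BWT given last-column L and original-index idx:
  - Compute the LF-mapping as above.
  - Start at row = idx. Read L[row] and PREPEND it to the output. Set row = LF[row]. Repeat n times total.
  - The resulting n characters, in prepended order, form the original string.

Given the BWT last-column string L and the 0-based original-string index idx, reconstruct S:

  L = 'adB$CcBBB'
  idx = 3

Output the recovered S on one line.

LF mapping: 6 8 1 0 5 7 2 3 4
Walk LF starting at row 3, prepending L[row]:
  step 1: row=3, L[3]='$', prepend. Next row=LF[3]=0
  step 2: row=0, L[0]='a', prepend. Next row=LF[0]=6
  step 3: row=6, L[6]='B', prepend. Next row=LF[6]=2
  step 4: row=2, L[2]='B', prepend. Next row=LF[2]=1
  step 5: row=1, L[1]='d', prepend. Next row=LF[1]=8
  step 6: row=8, L[8]='B', prepend. Next row=LF[8]=4
  step 7: row=4, L[4]='C', prepend. Next row=LF[4]=5
  step 8: row=5, L[5]='c', prepend. Next row=LF[5]=7
  step 9: row=7, L[7]='B', prepend. Next row=LF[7]=3
Reversed output: BcCBdBBa$

Answer: BcCBdBBa$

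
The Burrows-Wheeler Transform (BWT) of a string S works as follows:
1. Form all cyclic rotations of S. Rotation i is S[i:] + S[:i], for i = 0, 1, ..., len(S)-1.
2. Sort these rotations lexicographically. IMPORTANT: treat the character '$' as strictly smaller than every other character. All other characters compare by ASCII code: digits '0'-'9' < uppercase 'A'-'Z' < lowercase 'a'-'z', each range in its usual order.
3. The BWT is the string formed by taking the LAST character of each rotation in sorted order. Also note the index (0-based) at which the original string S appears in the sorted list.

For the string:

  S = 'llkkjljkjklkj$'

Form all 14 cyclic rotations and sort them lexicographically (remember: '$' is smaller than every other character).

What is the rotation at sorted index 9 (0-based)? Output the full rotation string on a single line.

Answer: klkj$llkkjljkj

Derivation:
All 14 rotations (rotation i = S[i:]+S[:i]):
  rot[0] = llkkjljkjklkj$
  rot[1] = lkkjljkjklkj$l
  rot[2] = kkjljkjklkj$ll
  rot[3] = kjljkjklkj$llk
  rot[4] = jljkjklkj$llkk
  rot[5] = ljkjklkj$llkkj
  rot[6] = jkjklkj$llkkjl
  rot[7] = kjklkj$llkkjlj
  rot[8] = jklkj$llkkjljk
  rot[9] = klkj$llkkjljkj
  rot[10] = lkj$llkkjljkjk
  rot[11] = kj$llkkjljkjkl
  rot[12] = j$llkkjljkjklk
  rot[13] = $llkkjljkjklkj
Sorted (with $ < everything):
  sorted[0] = $llkkjljkjklkj
  sorted[1] = j$llkkjljkjklk
  sorted[2] = jkjklkj$llkkjl
  sorted[3] = jklkj$llkkjljk
  sorted[4] = jljkjklkj$llkk
  sorted[5] = kj$llkkjljkjkl
  sorted[6] = kjklkj$llkkjlj
  sorted[7] = kjljkjklkj$llk
  sorted[8] = kkjljkjklkj$ll
  sorted[9] = klkj$llkkjljkj
  sorted[10] = ljkjklkj$llkkj
  sorted[11] = lkj$llkkjljkjk
  sorted[12] = lkkjljkjklkj$l
  sorted[13] = llkkjljkjklkj$
sorted[9] = klkj$llkkjljkj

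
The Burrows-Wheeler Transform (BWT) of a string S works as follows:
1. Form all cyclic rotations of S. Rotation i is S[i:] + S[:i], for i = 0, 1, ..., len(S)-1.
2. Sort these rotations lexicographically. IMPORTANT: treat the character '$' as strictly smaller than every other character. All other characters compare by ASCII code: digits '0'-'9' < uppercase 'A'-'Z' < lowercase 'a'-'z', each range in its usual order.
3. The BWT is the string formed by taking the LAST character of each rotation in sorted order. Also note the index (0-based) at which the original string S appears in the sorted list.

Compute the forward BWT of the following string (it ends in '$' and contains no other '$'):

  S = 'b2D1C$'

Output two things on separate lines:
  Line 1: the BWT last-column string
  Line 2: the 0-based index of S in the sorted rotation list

Answer: CDb12$
5

Derivation:
All 6 rotations (rotation i = S[i:]+S[:i]):
  rot[0] = b2D1C$
  rot[1] = 2D1C$b
  rot[2] = D1C$b2
  rot[3] = 1C$b2D
  rot[4] = C$b2D1
  rot[5] = $b2D1C
Sorted (with $ < everything):
  sorted[0] = $b2D1C  (last char: 'C')
  sorted[1] = 1C$b2D  (last char: 'D')
  sorted[2] = 2D1C$b  (last char: 'b')
  sorted[3] = C$b2D1  (last char: '1')
  sorted[4] = D1C$b2  (last char: '2')
  sorted[5] = b2D1C$  (last char: '$')
Last column: CDb12$
Original string S is at sorted index 5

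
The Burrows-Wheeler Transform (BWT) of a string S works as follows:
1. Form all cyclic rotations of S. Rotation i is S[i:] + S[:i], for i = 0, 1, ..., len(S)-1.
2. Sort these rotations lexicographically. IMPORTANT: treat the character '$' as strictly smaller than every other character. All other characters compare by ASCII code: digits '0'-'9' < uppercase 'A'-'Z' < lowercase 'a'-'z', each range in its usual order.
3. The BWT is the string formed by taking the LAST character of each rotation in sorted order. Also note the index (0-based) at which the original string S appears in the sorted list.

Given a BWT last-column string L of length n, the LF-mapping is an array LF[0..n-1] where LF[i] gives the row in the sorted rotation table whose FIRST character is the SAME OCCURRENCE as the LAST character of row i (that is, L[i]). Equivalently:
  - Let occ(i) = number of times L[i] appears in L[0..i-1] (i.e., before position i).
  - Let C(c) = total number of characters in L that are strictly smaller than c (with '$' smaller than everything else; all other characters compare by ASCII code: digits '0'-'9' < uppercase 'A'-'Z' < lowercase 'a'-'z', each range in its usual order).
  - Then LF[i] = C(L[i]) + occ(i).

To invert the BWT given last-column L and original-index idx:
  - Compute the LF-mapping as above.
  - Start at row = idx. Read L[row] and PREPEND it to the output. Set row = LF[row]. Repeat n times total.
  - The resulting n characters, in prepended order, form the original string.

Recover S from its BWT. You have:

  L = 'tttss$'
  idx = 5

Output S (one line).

Answer: tstst$

Derivation:
LF mapping: 3 4 5 1 2 0
Walk LF starting at row 5, prepending L[row]:
  step 1: row=5, L[5]='$', prepend. Next row=LF[5]=0
  step 2: row=0, L[0]='t', prepend. Next row=LF[0]=3
  step 3: row=3, L[3]='s', prepend. Next row=LF[3]=1
  step 4: row=1, L[1]='t', prepend. Next row=LF[1]=4
  step 5: row=4, L[4]='s', prepend. Next row=LF[4]=2
  step 6: row=2, L[2]='t', prepend. Next row=LF[2]=5
Reversed output: tstst$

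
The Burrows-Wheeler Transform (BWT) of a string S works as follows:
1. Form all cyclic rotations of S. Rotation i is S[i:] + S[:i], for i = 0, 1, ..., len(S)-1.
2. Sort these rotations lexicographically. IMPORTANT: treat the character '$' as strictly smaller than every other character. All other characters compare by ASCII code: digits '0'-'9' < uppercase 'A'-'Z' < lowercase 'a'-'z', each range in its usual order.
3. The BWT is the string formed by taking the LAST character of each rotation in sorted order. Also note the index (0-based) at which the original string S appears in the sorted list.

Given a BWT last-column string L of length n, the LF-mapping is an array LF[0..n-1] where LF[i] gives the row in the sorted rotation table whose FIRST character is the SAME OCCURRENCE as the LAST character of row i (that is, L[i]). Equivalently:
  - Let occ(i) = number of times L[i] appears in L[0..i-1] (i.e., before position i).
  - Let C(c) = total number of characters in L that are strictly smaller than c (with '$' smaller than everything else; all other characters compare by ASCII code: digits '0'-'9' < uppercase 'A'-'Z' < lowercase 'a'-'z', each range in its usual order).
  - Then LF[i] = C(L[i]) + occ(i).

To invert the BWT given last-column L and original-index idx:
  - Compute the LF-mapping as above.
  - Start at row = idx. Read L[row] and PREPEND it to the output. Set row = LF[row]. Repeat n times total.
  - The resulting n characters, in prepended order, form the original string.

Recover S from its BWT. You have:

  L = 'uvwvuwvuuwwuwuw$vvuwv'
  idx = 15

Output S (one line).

LF mapping: 1 8 14 9 2 15 10 3 4 16 17 5 18 6 19 0 11 12 7 20 13
Walk LF starting at row 15, prepending L[row]:
  step 1: row=15, L[15]='$', prepend. Next row=LF[15]=0
  step 2: row=0, L[0]='u', prepend. Next row=LF[0]=1
  step 3: row=1, L[1]='v', prepend. Next row=LF[1]=8
  step 4: row=8, L[8]='u', prepend. Next row=LF[8]=4
  step 5: row=4, L[4]='u', prepend. Next row=LF[4]=2
  step 6: row=2, L[2]='w', prepend. Next row=LF[2]=14
  step 7: row=14, L[14]='w', prepend. Next row=LF[14]=19
  step 8: row=19, L[19]='w', prepend. Next row=LF[19]=20
  step 9: row=20, L[20]='v', prepend. Next row=LF[20]=13
  step 10: row=13, L[13]='u', prepend. Next row=LF[13]=6
  step 11: row=6, L[6]='v', prepend. Next row=LF[6]=10
  step 12: row=10, L[10]='w', prepend. Next row=LF[10]=17
  step 13: row=17, L[17]='v', prepend. Next row=LF[17]=12
  step 14: row=12, L[12]='w', prepend. Next row=LF[12]=18
  step 15: row=18, L[18]='u', prepend. Next row=LF[18]=7
  step 16: row=7, L[7]='u', prepend. Next row=LF[7]=3
  step 17: row=3, L[3]='v', prepend. Next row=LF[3]=9
  step 18: row=9, L[9]='w', prepend. Next row=LF[9]=16
  step 19: row=16, L[16]='v', prepend. Next row=LF[16]=11
  step 20: row=11, L[11]='u', prepend. Next row=LF[11]=5
  step 21: row=5, L[5]='w', prepend. Next row=LF[5]=15
Reversed output: wuvwvuuwvwvuvwwwuuvu$

Answer: wuvwvuuwvwvuvwwwuuvu$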